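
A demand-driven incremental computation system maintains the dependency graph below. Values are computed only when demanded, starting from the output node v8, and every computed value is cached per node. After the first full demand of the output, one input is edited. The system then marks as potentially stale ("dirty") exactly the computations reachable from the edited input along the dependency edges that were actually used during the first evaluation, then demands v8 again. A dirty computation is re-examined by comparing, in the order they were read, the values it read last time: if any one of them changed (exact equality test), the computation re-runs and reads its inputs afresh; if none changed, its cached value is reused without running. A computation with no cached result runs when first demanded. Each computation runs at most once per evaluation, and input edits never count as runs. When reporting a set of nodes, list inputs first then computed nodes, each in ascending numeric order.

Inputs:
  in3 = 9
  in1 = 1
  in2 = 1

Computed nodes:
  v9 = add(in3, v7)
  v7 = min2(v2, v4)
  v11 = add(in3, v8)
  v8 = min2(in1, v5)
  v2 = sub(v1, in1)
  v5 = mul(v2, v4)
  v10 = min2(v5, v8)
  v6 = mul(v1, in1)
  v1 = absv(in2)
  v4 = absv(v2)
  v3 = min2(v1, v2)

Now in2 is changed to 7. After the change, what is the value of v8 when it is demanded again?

New value of v8: 1.

First evaluation (everything demanded from the output):
  v1 = absv(1) = 1
  v2 = sub(1, 1) = 0
  v4 = absv(0) = 0
  v5 = mul(0, 0) = 0
  v8 = min2(1, 0) = 0

Propagation after the edit:
  v1: runs — in2 1->7; result 7.
  v2: runs — v1 1->7; result 6.
  v4: runs — v2 0->6; result 6.
  v5: runs — v2 0->6; v4 0->6; result 36.
  v8: runs — v5 0->36; result 1.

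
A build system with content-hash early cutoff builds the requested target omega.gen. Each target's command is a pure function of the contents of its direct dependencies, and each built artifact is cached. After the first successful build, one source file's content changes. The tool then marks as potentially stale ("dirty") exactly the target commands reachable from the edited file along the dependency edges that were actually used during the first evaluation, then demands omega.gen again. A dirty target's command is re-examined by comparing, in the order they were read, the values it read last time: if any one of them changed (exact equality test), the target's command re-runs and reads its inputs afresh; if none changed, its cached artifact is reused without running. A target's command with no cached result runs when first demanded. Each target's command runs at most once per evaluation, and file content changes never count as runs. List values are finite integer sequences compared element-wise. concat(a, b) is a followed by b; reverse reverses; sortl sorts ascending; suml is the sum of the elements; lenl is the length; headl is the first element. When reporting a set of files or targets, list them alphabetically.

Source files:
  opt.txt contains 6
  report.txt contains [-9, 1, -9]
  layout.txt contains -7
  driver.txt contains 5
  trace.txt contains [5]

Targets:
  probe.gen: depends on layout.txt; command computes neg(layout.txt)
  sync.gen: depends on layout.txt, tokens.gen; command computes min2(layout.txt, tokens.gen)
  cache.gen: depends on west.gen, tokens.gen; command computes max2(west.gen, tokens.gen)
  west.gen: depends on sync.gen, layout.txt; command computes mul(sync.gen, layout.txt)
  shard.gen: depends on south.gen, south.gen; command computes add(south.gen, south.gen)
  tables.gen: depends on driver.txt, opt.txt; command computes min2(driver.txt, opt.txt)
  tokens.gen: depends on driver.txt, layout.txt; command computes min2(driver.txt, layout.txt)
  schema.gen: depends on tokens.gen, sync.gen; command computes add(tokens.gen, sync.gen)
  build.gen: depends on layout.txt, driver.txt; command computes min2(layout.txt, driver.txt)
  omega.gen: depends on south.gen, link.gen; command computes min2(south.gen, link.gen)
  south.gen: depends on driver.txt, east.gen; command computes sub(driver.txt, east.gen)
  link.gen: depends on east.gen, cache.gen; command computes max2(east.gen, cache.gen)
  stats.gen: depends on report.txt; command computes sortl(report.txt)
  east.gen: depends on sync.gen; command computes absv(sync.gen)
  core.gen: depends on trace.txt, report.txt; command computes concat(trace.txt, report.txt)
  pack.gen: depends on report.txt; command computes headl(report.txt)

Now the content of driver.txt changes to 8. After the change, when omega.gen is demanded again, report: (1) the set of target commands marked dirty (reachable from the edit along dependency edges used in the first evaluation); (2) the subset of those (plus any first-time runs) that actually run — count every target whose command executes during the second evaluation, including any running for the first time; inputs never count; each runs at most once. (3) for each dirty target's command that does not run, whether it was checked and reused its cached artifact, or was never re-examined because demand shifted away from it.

First evaluation (everything demanded from the output):
  tokens.gen = min2(5, -7) = -7
  sync.gen = min2(-7, -7) = -7
  east.gen = absv(-7) = 7
  south.gen = sub(5, 7) = -2
  west.gen = mul(-7, -7) = 49
  cache.gen = max2(49, -7) = 49
  link.gen = max2(7, 49) = 49
  omega.gen = min2(-2, 49) = -2

Propagation after the edit:
  tokens.gen: runs — driver.txt 5->8; result -7 (same value as before).
  sync.gen: checked — values it read are unchanged (layout.txt unchanged, tokens.gen unchanged); reused cached -7 without running.
  east.gen: checked — values it read are unchanged (sync.gen unchanged); reused cached 7 without running.
  south.gen: runs — driver.txt 5->8; result 1.
  west.gen: checked — values it read are unchanged (sync.gen unchanged, layout.txt unchanged); reused cached 49 without running.
  cache.gen: checked — values it read are unchanged (west.gen unchanged, tokens.gen unchanged); reused cached 49 without running.
  link.gen: checked — values it read are unchanged (east.gen unchanged, cache.gen unchanged); reused cached 49 without running.
  omega.gen: runs — south.gen -2->1; result 1.

Key observation: the cutoff stops propagation at sync.gen — its inputs' values are unchanged, so it reuses its cache.

Marked dirty: cache.gen, east.gen, link.gen, omega.gen, south.gen, sync.gen, tokens.gen, west.gen.
Target commands that run: omega.gen, south.gen, tokens.gen — 3 in total.
Checked but reused from cache: cache.gen, east.gen, link.gen, sync.gen, west.gen.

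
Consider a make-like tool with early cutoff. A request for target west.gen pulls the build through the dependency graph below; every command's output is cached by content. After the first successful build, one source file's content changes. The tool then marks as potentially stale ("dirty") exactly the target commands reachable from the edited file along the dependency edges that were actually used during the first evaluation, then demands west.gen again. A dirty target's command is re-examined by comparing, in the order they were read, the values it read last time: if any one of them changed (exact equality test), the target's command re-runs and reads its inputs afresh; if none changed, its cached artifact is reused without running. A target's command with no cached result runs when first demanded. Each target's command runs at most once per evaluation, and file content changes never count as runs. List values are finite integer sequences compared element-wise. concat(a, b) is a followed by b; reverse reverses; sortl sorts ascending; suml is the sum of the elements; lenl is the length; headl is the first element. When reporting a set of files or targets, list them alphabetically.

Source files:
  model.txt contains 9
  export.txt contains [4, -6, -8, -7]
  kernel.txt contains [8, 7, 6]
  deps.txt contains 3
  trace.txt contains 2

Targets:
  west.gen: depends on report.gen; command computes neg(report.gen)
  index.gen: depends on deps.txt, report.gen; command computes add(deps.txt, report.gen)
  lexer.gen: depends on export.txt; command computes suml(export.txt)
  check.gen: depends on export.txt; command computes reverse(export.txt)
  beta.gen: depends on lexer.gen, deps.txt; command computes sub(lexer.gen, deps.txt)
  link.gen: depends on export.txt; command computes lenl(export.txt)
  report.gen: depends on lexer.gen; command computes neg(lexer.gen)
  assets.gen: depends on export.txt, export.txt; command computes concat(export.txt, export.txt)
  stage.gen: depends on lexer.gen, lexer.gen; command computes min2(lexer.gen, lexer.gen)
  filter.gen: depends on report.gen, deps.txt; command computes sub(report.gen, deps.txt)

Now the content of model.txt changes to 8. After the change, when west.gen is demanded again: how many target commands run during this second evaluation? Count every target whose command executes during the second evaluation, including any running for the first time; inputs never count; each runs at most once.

0 target commands run: none.
Note the shortcut — nothing in the graph depends on model.txt at all, so no recomputation happens.

First demand of the output computes:
  lexer.gen = suml([4, -6, -8, -7]) = -17
  report.gen = neg(-17) = 17
  west.gen = neg(17) = -17

After the edit, cleaning proceeds:
  no node depends on model.txt at all; the second demand re-runs nothing.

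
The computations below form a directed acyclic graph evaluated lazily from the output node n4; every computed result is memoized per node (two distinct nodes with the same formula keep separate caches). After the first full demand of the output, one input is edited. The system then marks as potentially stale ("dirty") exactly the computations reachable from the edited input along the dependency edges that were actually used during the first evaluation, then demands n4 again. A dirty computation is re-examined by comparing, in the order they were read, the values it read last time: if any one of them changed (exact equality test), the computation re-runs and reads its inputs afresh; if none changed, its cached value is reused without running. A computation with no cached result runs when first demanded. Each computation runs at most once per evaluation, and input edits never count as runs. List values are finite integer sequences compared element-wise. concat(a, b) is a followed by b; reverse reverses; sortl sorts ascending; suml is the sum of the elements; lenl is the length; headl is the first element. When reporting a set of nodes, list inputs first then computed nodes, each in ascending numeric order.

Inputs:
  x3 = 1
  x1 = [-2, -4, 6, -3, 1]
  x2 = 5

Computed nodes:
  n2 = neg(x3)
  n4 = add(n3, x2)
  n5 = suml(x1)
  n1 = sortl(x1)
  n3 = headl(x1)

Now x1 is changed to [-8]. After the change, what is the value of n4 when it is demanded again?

Demanding n4 again yields -3.

First demand of the output computes:
  n3 = headl([-2, -4, 6, -3, 1]) = -2
  n4 = add(-2, 5) = 3

After the edit, cleaning proceeds:
  n3: a read changed (x1 [-2, -4, 6, -3, 1]->[-8]) — executes, giving -8.
  n4: a read changed (n3 -2->-8) — executes, giving -3.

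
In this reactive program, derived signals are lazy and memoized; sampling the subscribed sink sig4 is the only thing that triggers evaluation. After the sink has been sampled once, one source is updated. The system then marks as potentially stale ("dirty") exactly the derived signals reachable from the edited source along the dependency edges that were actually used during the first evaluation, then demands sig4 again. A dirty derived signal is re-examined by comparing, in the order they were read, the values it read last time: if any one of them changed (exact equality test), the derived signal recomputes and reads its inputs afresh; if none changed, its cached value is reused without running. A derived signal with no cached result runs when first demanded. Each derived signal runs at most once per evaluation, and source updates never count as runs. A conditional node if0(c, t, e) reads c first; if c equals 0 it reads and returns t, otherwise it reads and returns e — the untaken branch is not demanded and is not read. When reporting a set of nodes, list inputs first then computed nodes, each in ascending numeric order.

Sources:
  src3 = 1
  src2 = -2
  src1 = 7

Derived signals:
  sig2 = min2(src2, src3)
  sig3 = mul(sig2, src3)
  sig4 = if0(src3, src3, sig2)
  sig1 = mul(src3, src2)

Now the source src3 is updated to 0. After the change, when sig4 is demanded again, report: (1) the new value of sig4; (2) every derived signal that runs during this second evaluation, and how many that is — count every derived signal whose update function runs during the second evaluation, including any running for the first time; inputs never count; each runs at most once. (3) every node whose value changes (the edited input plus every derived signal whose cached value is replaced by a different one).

First demand of the output computes:
  sig2 = min2(-2, 1) = -2
  sig4 = if0(src3=1 -> else branch sig2) = -2

After the edit, cleaning proceeds:
  sig2: stays stale; no demand reaches it after the flip.
  sig4: a read changed (src3 1->0) — executes, giving 0.

Note the branch switch — demand abandons sig2, which is never re-examined.

Demanding sig4 again yields 0.
1 derived signals run: sig4.
The nodes whose values change: src3, sig4.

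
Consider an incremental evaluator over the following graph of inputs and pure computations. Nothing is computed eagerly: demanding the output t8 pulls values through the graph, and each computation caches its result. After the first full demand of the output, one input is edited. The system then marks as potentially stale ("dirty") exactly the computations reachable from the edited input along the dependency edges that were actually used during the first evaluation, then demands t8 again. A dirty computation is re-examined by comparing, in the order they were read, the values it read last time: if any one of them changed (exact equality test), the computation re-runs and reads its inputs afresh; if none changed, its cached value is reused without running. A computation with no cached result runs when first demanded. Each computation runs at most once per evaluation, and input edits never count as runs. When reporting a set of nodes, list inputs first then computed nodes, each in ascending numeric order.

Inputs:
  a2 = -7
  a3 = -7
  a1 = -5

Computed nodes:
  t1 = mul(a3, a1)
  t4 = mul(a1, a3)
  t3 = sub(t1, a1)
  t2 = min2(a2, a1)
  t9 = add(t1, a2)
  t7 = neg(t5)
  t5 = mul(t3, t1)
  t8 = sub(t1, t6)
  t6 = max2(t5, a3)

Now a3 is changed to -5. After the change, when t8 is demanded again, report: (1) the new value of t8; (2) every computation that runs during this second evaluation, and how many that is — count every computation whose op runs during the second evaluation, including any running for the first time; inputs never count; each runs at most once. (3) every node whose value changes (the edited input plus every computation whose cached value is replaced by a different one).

t8 now evaluates to -725.
Run set: t1, t3, t5, t6, t8 (5 run).
Changed values: a3, t1, t3, t5, t6, t8.

Initial pass — values computed on the first demand:
  t1 = mul(-7, -5) = 35
  t3 = sub(35, -5) = 40
  t5 = mul(40, 35) = 1400
  t6 = max2(1400, -7) = 1400
  t8 = sub(35, 1400) = -1365

Second demand — change propagation:
  t1: re-runs because a3 -7->-5; new result 25.
  t3: re-runs because t1 35->25; new result 30.
  t5: re-runs because t3 40->30; t1 35->25; new result 750.
  t6: re-runs because t5 1400->750; a3 -7->-5; new result 750.
  t8: re-runs because t1 35->25; t6 1400->750; new result -725.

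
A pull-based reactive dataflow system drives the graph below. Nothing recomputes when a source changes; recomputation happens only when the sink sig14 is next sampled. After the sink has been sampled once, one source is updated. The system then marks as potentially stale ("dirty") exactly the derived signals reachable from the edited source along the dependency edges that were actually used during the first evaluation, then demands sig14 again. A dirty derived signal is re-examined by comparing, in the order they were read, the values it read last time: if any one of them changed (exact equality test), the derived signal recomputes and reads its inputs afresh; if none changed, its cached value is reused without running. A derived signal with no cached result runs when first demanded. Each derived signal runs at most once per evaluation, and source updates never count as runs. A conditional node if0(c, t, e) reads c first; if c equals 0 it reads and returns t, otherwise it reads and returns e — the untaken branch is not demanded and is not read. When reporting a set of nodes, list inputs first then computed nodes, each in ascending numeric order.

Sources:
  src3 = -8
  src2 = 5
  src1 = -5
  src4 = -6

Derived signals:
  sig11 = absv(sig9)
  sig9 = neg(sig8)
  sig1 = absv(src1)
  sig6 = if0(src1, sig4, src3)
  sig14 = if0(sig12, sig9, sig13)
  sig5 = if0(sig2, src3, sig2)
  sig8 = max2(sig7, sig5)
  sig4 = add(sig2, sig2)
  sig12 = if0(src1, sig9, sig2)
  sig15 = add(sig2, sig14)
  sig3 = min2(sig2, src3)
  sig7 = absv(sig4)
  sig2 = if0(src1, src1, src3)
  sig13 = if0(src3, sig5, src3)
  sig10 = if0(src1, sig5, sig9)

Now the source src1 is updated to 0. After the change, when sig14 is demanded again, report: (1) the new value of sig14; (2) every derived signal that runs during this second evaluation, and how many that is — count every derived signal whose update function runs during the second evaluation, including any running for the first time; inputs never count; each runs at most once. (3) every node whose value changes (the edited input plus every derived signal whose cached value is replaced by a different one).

New value of sig14: 0.
Derived signals that run: sig2, sig4, sig5, sig7, sig8, sig9, sig12, sig14 — 8 in total.
Values that change: src1, sig2, sig12, sig14.
Key observation: a condition flipped, so demand reaches new nodes — sig4, sig5, sig7, sig8, sig9 run for the first time.

First evaluation (everything demanded from the output):
  sig2 = if0(src1=-5 -> else branch src3) = -8
  sig12 = if0(src1=-5 -> else branch sig2) = -8
  sig13 = if0(src3=-8 -> else branch src3) = -8
  sig14 = if0(sig12=-8 -> else branch sig13) = -8

Propagation after the edit:
  sig2: runs — src1 -5->0; result 0.
  sig4: demanded for the first time — runs, produces 0.
  sig5: demanded for the first time — runs, produces -8.
  sig7: demanded for the first time — runs, produces 0.
  sig8: demanded for the first time — runs, produces 0.
  sig9: demanded for the first time — runs, produces 0.
  sig12: runs — src1 -5->0; sig2 -8->0; result 0.
  sig14: runs — sig12 -8->0; result 0.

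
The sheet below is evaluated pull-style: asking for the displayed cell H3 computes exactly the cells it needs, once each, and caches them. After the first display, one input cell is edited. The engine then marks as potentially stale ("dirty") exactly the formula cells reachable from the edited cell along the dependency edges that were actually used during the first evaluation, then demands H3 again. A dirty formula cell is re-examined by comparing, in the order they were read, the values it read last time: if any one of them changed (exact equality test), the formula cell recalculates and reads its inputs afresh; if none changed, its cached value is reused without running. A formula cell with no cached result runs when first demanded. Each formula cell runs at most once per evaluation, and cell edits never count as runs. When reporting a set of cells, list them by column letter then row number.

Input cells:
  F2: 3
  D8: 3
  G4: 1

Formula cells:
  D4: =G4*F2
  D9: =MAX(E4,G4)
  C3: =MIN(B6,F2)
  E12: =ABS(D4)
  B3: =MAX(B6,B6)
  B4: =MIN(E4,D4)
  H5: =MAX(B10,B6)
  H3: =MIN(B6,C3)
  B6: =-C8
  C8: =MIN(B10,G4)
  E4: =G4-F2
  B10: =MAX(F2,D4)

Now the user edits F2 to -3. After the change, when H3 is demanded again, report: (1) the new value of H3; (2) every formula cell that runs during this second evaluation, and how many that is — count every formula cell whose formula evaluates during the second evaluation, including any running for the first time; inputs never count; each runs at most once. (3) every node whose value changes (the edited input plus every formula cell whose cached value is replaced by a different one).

Demanding H3 again yields -3.
6 formula cells run: B6, B10, C3, C8, D4, H3.
The nodes whose values change: B6, B10, C3, C8, D4, F2, H3.

First demand of the output computes:
  D4 = 1 * 3 = 3
  B10 = MAX(3, 3) = 3
  C8 = MIN(3, 1) = 1
  B6 = -(1) = -1
  C3 = MIN(-1, 3) = -1
  H3 = MIN(-1, -1) = -1

After the edit, cleaning proceeds:
  D4: a read changed (F2 3->-3) — executes, giving -3.
  B10: a read changed (F2 3->-3; D4 3->-3) — executes, giving -3.
  C8: a read changed (B10 3->-3) — executes, giving -3.
  B6: a read changed (C8 1->-3) — executes, giving 3.
  C3: a read changed (B6 -1->3; F2 3->-3) — executes, giving -3.
  H3: a read changed (B6 -1->3; C3 -1->-3) — executes, giving -3.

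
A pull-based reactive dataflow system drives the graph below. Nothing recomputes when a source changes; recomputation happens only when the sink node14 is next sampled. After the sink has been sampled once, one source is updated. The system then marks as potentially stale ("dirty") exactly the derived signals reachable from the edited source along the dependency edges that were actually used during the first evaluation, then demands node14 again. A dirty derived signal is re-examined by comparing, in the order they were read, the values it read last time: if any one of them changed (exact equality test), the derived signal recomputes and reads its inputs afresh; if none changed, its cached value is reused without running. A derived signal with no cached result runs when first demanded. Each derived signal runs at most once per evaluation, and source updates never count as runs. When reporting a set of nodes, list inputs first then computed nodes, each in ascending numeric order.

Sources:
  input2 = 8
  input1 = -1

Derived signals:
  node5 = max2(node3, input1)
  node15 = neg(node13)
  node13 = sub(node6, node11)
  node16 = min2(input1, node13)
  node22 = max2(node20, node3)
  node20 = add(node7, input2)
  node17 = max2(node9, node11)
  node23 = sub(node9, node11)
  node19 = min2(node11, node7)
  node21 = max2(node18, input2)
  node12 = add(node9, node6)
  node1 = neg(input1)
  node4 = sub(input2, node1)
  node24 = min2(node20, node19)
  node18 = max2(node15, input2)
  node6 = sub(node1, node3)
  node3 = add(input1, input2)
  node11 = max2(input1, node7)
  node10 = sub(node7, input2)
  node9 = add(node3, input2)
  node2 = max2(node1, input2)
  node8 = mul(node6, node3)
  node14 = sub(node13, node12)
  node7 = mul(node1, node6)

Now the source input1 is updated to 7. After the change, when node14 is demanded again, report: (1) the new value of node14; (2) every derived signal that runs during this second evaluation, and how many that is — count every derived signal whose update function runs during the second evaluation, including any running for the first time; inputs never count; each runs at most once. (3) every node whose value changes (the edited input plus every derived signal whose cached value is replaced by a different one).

New value of node14: -177.
Derived signals that run: node1, node3, node6, node7, node9, node11, node12, node13, node14 — 9 in total.
Values that change: input1, node1, node3, node6, node7, node9, node11, node12, node13, node14.

First evaluation (everything demanded from the output):
  node1 = neg(-1) = 1
  node3 = add(-1, 8) = 7
  node6 = sub(1, 7) = -6
  node7 = mul(1, -6) = -6
  node9 = add(7, 8) = 15
  node11 = max2(-1, -6) = -1
  node12 = add(15, -6) = 9
  node13 = sub(-6, -1) = -5
  node14 = sub(-5, 9) = -14

Propagation after the edit:
  node1: runs — input1 -1->7; result -7.
  node3: runs — input1 -1->7; result 15.
  node6: runs — node1 1->-7; node3 7->15; result -22.
  node7: runs — node1 1->-7; node6 -6->-22; result 154.
  node9: runs — node3 7->15; result 23.
  node11: runs — input1 -1->7; node7 -6->154; result 154.
  node12: runs — node9 15->23; node6 -6->-22; result 1.
  node13: runs — node6 -6->-22; node11 -1->154; result -176.
  node14: runs — node13 -5->-176; node12 9->1; result -177.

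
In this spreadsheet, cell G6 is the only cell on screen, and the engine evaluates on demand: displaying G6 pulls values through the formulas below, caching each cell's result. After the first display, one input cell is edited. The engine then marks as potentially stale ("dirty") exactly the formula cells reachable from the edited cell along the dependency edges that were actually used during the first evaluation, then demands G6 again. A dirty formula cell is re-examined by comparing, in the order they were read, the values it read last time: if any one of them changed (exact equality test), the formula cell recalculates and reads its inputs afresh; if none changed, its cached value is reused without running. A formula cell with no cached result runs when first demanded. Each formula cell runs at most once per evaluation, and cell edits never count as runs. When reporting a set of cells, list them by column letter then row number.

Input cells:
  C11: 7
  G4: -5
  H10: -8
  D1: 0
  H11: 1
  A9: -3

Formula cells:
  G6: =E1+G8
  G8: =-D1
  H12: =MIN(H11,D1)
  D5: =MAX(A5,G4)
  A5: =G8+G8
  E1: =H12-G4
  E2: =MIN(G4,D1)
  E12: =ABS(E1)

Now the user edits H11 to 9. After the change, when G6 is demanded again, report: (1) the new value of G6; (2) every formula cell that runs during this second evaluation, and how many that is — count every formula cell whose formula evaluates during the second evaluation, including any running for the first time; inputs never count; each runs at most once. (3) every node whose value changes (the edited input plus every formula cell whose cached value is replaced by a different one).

G6 now evaluates to 5.
Run set: H12 (1 run).
Changed values: H11.
The important point: H12 recomputes to an identical value, and the output ends up unchanged.

Initial pass — values computed on the first demand:
  G8 = -(0) = 0
  H12 = MIN(1, 0) = 0
  E1 = 0 - -5 = 5
  G6 = 5 + 0 = 5

Second demand — change propagation:
  H12: re-runs because H11 1->9; new result 0 (unchanged).
  E1: re-examined; everything it read last time is the same (H12 unchanged, G4 unchanged) — cache 5 kept, no run.
  G6: re-examined; everything it read last time is the same (E1 unchanged, G8 unchanged) — cache 5 kept, no run.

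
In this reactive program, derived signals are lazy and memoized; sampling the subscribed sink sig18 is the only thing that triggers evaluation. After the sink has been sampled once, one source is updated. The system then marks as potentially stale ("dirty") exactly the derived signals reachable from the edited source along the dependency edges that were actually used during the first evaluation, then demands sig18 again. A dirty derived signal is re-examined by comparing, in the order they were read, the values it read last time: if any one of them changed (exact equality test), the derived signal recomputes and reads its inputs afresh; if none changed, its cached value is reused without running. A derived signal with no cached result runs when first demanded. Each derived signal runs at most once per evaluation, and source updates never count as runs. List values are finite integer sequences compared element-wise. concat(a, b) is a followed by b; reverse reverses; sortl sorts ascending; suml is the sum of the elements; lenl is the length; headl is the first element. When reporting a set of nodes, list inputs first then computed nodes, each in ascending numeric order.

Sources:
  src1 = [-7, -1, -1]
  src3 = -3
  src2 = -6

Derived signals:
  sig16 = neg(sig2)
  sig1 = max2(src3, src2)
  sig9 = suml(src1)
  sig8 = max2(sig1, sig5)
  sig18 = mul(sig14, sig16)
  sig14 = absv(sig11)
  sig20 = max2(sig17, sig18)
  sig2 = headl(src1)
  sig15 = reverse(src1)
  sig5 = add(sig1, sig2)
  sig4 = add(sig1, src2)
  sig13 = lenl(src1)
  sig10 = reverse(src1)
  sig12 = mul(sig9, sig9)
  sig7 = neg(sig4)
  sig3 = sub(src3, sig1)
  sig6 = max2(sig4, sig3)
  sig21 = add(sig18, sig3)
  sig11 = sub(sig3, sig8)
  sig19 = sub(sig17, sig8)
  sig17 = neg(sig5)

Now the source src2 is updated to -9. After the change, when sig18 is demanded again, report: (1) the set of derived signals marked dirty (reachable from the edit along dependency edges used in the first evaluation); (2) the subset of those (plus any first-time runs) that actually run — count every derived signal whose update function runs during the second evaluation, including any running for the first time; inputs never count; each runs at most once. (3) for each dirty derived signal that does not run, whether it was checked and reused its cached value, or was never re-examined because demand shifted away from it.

The edit dirties: sig1, sig3, sig5, sig8, sig11, sig14, sig18.
1 derived signals run: sig1.
Cache hits after checking: sig3, sig5, sig8, sig11, sig14, sig18.
Note the absorption at sig1: it re-runs yet its value is the same, leaving the output's value untouched.

First demand of the output computes:
  sig1 = max2(-3, -6) = -3
  sig2 = headl([-7, -1, -1]) = -7
  sig3 = sub(-3, -3) = 0
  sig5 = add(-3, -7) = -10
  sig8 = max2(-3, -10) = -3
  sig11 = sub(0, -3) = 3
  sig14 = absv(3) = 3
  sig16 = neg(-7) = 7
  sig18 = mul(3, 7) = 21

After the edit, cleaning proceeds:
  sig1: a read changed (src2 -6->-9) — executes, giving -3 — identical to its old value.
  sig3: dirty, but its reads are unchanged (src3 unchanged, sig1 unchanged); cached 0 stands.
  sig5: dirty, but its reads are unchanged (sig1 unchanged, sig2 unchanged); cached -10 stands.
  sig8: dirty, but its reads are unchanged (sig1 unchanged, sig5 unchanged); cached -3 stands.
  sig11: dirty, but its reads are unchanged (sig3 unchanged, sig8 unchanged); cached 3 stands.
  sig14: dirty, but its reads are unchanged (sig11 unchanged); cached 3 stands.
  sig18: dirty, but its reads are unchanged (sig14 unchanged, sig16 unchanged); cached 21 stands.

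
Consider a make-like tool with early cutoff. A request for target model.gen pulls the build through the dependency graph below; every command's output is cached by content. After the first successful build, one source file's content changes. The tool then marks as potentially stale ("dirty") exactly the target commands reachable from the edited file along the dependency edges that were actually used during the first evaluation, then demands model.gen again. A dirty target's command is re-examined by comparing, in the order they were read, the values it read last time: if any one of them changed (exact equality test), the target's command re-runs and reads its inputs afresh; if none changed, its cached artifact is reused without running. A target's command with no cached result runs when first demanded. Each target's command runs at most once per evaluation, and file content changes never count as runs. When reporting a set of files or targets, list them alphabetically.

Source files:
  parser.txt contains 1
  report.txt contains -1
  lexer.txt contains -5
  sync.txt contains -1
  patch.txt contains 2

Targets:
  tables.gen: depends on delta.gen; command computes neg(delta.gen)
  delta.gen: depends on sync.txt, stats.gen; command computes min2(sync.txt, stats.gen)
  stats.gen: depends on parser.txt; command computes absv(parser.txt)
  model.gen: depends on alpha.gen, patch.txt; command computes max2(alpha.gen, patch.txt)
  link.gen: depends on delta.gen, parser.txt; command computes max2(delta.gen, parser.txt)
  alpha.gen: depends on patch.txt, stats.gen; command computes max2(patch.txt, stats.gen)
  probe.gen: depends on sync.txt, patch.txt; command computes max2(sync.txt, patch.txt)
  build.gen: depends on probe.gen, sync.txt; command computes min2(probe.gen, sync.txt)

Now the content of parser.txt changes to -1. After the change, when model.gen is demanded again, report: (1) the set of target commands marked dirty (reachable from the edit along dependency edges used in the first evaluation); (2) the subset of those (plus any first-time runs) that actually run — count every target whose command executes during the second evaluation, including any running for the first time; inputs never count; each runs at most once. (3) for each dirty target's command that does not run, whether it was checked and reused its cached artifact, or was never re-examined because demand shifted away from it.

The edit dirties: alpha.gen, model.gen, stats.gen.
1 target commands run: stats.gen.
Cache hits after checking: alpha.gen, model.gen.
Note the absorption at stats.gen: it re-runs yet its value is the same, leaving the output's value untouched.

First demand of the output computes:
  stats.gen = absv(1) = 1
  alpha.gen = max2(2, 1) = 2
  model.gen = max2(2, 2) = 2

After the edit, cleaning proceeds:
  stats.gen: a read changed (parser.txt 1->-1) — executes, giving 1 — identical to its old value.
  alpha.gen: dirty, but its reads are unchanged (patch.txt unchanged, stats.gen unchanged); cached 2 stands.
  model.gen: dirty, but its reads are unchanged (alpha.gen unchanged, patch.txt unchanged); cached 2 stands.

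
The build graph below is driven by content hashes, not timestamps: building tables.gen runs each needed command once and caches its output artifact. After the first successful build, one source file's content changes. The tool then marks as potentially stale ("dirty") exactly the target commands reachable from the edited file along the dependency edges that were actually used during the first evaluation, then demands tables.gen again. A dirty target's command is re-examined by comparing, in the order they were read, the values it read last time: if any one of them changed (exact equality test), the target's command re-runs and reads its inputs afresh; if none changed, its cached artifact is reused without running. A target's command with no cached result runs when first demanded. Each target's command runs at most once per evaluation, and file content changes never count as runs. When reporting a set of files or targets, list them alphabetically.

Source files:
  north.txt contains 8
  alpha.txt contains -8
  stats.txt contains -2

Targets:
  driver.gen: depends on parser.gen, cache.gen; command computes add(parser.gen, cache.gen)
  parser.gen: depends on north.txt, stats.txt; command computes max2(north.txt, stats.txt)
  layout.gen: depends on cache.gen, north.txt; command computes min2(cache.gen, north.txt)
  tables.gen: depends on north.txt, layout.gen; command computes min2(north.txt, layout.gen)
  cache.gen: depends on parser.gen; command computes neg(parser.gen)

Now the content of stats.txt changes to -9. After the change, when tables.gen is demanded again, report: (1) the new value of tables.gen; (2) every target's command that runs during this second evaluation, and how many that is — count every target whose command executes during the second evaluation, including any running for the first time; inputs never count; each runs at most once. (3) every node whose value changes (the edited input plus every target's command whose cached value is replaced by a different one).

Initial pass — values computed on the first demand:
  parser.gen = max2(8, -2) = 8
  cache.gen = neg(8) = -8
  layout.gen = min2(-8, 8) = -8
  tables.gen = min2(8, -8) = -8

Second demand — change propagation:
  parser.gen: re-runs because stats.txt -2->-9; new result 8 (unchanged).
  cache.gen: re-examined; everything it read last time is the same (parser.gen unchanged) — cache -8 kept, no run.
  layout.gen: re-examined; everything it read last time is the same (cache.gen unchanged, north.txt unchanged) — cache -8 kept, no run.
  tables.gen: re-examined; everything it read last time is the same (north.txt unchanged, layout.gen unchanged) — cache -8 kept, no run.

The important point: parser.gen recomputes to an identical value, and the output ends up unchanged.

tables.gen now evaluates to -8.
Run set: parser.gen (1 run).
Changed values: stats.txt.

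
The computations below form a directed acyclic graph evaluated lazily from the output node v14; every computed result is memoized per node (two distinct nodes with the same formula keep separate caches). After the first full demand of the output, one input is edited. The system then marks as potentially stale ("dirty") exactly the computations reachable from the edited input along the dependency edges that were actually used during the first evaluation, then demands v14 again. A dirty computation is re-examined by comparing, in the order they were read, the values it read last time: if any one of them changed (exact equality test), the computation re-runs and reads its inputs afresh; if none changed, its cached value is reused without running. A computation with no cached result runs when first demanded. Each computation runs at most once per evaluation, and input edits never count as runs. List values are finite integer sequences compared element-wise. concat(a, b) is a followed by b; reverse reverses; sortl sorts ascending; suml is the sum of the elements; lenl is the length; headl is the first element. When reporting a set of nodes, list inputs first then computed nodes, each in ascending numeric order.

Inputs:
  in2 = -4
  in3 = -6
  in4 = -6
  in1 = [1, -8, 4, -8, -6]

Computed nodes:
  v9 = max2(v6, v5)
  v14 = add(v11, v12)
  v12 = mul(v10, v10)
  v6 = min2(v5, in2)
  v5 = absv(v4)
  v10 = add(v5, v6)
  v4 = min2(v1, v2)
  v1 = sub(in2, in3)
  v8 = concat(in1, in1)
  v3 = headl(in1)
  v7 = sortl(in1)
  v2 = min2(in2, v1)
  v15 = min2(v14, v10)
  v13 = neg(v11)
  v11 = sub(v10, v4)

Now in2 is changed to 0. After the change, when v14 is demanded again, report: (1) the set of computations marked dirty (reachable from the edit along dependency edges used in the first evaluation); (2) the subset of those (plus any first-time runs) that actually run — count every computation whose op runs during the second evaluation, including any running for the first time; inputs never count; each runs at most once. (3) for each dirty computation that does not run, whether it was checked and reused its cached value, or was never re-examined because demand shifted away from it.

First demand of the output computes:
  v1 = sub(-4, -6) = 2
  v2 = min2(-4, 2) = -4
  v4 = min2(2, -4) = -4
  v5 = absv(-4) = 4
  v6 = min2(4, -4) = -4
  v10 = add(4, -4) = 0
  v11 = sub(0, -4) = 4
  v12 = mul(0, 0) = 0
  v14 = add(4, 0) = 4

After the edit, cleaning proceeds:
  v1: a read changed (in2 -4->0) — executes, giving 6.
  v2: a read changed (in2 -4->0; v1 2->6) — executes, giving 0.
  v4: a read changed (v1 2->6; v2 -4->0) — executes, giving 0.
  v5: a read changed (v4 -4->0) — executes, giving 0.
  v6: a read changed (v5 4->0; in2 -4->0) — executes, giving 0.
  v10: a read changed (v5 4->0; v6 -4->0) — executes, giving 0 — identical to its old value.
  v11: a read changed (v4 -4->0) — executes, giving 0.
  v12: dirty, but its reads are unchanged (v10 unchanged, v10 unchanged); cached 0 stands.
  v14: a read changed (v11 4->0) — executes, giving 0.

Note where the cutoff bites: v12 is checked, finds nothing changed, and keeps its cache.

The edit dirties: v1, v2, v4, v5, v6, v10, v11, v12, v14.
8 computations run: v1, v2, v4, v5, v6, v10, v11, v14.
Cache hits after checking: v12.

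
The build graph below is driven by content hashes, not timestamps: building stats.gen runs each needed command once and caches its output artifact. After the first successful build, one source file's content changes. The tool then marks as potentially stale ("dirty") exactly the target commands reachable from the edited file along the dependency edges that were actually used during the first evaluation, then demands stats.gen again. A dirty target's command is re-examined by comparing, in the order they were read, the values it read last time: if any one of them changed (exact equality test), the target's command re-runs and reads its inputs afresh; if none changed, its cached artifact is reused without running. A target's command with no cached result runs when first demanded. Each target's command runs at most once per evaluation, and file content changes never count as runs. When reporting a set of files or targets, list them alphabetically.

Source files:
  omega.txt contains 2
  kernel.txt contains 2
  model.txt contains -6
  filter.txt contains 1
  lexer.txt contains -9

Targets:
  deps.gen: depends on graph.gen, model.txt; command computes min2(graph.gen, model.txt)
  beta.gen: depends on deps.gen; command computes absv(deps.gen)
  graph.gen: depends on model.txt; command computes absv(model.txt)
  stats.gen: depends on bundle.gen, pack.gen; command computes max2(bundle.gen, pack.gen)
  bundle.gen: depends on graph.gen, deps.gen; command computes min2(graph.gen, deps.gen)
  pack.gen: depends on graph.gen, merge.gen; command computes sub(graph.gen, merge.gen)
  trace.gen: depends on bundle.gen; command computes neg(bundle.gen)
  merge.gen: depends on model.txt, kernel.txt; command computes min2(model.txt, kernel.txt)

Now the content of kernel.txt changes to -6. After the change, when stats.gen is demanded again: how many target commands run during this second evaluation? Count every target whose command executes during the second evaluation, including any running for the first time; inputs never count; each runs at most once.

Initial pass — values computed on the first demand:
  graph.gen = absv(-6) = 6
  deps.gen = min2(6, -6) = -6
  bundle.gen = min2(6, -6) = -6
  merge.gen = min2(-6, 2) = -6
  pack.gen = sub(6, -6) = 12
  stats.gen = max2(-6, 12) = 12

Second demand — change propagation:
  merge.gen: re-runs because kernel.txt 2->-6; new result -6 (unchanged).
  pack.gen: re-examined; everything it read last time is the same (graph.gen unchanged, merge.gen unchanged) — cache 12 kept, no run.
  stats.gen: re-examined; everything it read last time is the same (bundle.gen unchanged, pack.gen unchanged) — cache 12 kept, no run.

The important point: merge.gen recomputes to an identical value, and the output ends up unchanged.

Run set: merge.gen (1 run).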